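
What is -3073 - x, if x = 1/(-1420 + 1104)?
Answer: -971067/316 ≈ -3073.0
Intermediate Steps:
x = -1/316 (x = 1/(-316) = -1/316 ≈ -0.0031646)
-3073 - x = -3073 - 1*(-1/316) = -3073 + 1/316 = -971067/316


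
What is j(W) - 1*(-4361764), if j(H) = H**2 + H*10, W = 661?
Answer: 4805295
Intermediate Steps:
j(H) = H**2 + 10*H
j(W) - 1*(-4361764) = 661*(10 + 661) - 1*(-4361764) = 661*671 + 4361764 = 443531 + 4361764 = 4805295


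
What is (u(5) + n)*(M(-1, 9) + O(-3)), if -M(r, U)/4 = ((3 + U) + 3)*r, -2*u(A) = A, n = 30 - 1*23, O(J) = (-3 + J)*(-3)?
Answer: 351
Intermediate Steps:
O(J) = 9 - 3*J
n = 7 (n = 30 - 23 = 7)
u(A) = -A/2
M(r, U) = -4*r*(6 + U) (M(r, U) = -4*((3 + U) + 3)*r = -4*(6 + U)*r = -4*r*(6 + U))
(u(5) + n)*(M(-1, 9) + O(-3)) = (-½*5 + 7)*(-4*(-1)*(6 + 9) + (9 - 3*(-3))) = (-5/2 + 7)*(-4*(-1)*15 + (9 + 9)) = 9*(60 + 18)/2 = (9/2)*78 = 351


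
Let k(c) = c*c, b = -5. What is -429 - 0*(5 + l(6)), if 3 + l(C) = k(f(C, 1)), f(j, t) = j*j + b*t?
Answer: -429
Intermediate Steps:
f(j, t) = j² - 5*t (f(j, t) = j*j - 5*t = j² - 5*t)
k(c) = c²
l(C) = -3 + (-5 + C²)² (l(C) = -3 + (C² - 5*1)² = -3 + (C² - 5)² = -3 + (-5 + C²)²)
-429 - 0*(5 + l(6)) = -429 - 0*(5 + (-3 + (-5 + 6²)²)) = -429 - 0*(5 + (-3 + (-5 + 36)²)) = -429 - 0*(5 + (-3 + 31²)) = -429 - 0*(5 + (-3 + 961)) = -429 - 0*(5 + 958) = -429 - 0*963 = -429 - 1*0 = -429 + 0 = -429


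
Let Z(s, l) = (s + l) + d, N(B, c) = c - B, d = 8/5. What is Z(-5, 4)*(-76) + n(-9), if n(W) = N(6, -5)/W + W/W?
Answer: -1952/45 ≈ -43.378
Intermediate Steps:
d = 8/5 (d = 8*(⅕) = 8/5 ≈ 1.6000)
n(W) = 1 - 11/W (n(W) = (-5 - 1*6)/W + W/W = (-5 - 6)/W + 1 = -11/W + 1 = 1 - 11/W)
Z(s, l) = 8/5 + l + s (Z(s, l) = (s + l) + 8/5 = (l + s) + 8/5 = 8/5 + l + s)
Z(-5, 4)*(-76) + n(-9) = (8/5 + 4 - 5)*(-76) + (-11 - 9)/(-9) = (⅗)*(-76) - ⅑*(-20) = -228/5 + 20/9 = -1952/45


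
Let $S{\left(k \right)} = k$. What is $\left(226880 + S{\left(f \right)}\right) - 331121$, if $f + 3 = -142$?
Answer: $-104386$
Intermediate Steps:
$f = -145$ ($f = -3 - 142 = -145$)
$\left(226880 + S{\left(f \right)}\right) - 331121 = \left(226880 - 145\right) - 331121 = 226735 - 331121 = -104386$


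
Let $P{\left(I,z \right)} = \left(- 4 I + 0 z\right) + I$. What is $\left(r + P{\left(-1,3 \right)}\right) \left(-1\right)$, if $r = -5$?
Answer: $2$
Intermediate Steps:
$P{\left(I,z \right)} = - 3 I$ ($P{\left(I,z \right)} = \left(- 4 I + 0\right) + I = - 4 I + I = - 3 I$)
$\left(r + P{\left(-1,3 \right)}\right) \left(-1\right) = \left(-5 - -3\right) \left(-1\right) = \left(-5 + 3\right) \left(-1\right) = \left(-2\right) \left(-1\right) = 2$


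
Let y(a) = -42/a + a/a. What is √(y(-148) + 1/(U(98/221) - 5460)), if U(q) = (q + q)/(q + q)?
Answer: √209468893946/403966 ≈ 1.1330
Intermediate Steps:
U(q) = 1 (U(q) = (2*q)/((2*q)) = (2*q)*(1/(2*q)) = 1)
y(a) = 1 - 42/a (y(a) = -42/a + 1 = 1 - 42/a)
√(y(-148) + 1/(U(98/221) - 5460)) = √((-42 - 148)/(-148) + 1/(1 - 5460)) = √(-1/148*(-190) + 1/(-5459)) = √(95/74 - 1/5459) = √(518531/403966) = √209468893946/403966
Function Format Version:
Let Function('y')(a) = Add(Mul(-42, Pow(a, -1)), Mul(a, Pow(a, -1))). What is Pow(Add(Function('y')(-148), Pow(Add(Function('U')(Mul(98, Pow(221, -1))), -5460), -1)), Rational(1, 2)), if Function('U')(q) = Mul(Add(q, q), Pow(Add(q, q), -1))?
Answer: Mul(Rational(1, 403966), Pow(209468893946, Rational(1, 2))) ≈ 1.1330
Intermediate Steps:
Function('U')(q) = 1 (Function('U')(q) = Mul(Mul(2, q), Pow(Mul(2, q), -1)) = Mul(Mul(2, q), Mul(Rational(1, 2), Pow(q, -1))) = 1)
Function('y')(a) = Add(1, Mul(-42, Pow(a, -1))) (Function('y')(a) = Add(Mul(-42, Pow(a, -1)), 1) = Add(1, Mul(-42, Pow(a, -1))))
Pow(Add(Function('y')(-148), Pow(Add(Function('U')(Mul(98, Pow(221, -1))), -5460), -1)), Rational(1, 2)) = Pow(Add(Mul(Pow(-148, -1), Add(-42, -148)), Pow(Add(1, -5460), -1)), Rational(1, 2)) = Pow(Add(Mul(Rational(-1, 148), -190), Pow(-5459, -1)), Rational(1, 2)) = Pow(Add(Rational(95, 74), Rational(-1, 5459)), Rational(1, 2)) = Pow(Rational(518531, 403966), Rational(1, 2)) = Mul(Rational(1, 403966), Pow(209468893946, Rational(1, 2)))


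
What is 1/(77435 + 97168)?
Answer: 1/174603 ≈ 5.7273e-6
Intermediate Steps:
1/(77435 + 97168) = 1/174603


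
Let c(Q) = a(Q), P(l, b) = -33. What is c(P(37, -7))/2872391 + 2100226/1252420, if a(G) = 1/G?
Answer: 99539058669829/59357758947630 ≈ 1.6769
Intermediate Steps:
c(Q) = 1/Q
c(P(37, -7))/2872391 + 2100226/1252420 = 1/(-33*2872391) + 2100226/1252420 = -1/33*1/2872391 + 2100226*(1/1252420) = -1/94788903 + 1050113/626210 = 99539058669829/59357758947630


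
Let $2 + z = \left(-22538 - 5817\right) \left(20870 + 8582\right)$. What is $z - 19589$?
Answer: $-835131051$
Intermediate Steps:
$z = -835111462$ ($z = -2 + \left(-22538 - 5817\right) \left(20870 + 8582\right) = -2 - 835111460 = -835111462$)
$z - 19589 = -835111462 - 19589 = -835131051$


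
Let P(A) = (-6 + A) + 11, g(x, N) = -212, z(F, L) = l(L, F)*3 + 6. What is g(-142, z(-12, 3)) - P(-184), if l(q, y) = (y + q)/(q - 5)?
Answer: -33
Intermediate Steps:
l(q, y) = (q + y)/(-5 + q)
z(F, L) = 6 + 3*(F + L)/(-5 + L) (z(F, L) = ((L + F)/(-5 + L))*3 + 6 = ((F + L)/(-5 + L))*3 + 6 = 3*(F + L)/(-5 + L) + 6 = 6 + 3*(F + L)/(-5 + L))
P(A) = 5 + A
g(-142, z(-12, 3)) - P(-184) = -212 - (5 - 184) = -212 - 1*(-179) = -212 + 179 = -33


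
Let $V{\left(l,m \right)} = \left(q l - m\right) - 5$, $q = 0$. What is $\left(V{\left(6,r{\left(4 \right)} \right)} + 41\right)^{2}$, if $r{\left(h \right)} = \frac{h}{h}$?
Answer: $1225$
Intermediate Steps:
$r{\left(h \right)} = 1$
$V{\left(l,m \right)} = -5 - m$ ($V{\left(l,m \right)} = \left(0 l - m\right) - 5 = \left(0 - m\right) - 5 = - m - 5 = -5 - m$)
$\left(V{\left(6,r{\left(4 \right)} \right)} + 41\right)^{2} = \left(\left(-5 - 1\right) + 41\right)^{2} = \left(-6 + 41\right)^{2} = 35^{2} = 1225$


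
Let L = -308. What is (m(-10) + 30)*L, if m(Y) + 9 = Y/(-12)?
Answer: -20174/3 ≈ -6724.7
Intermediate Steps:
m(Y) = -9 - Y/12 (m(Y) = -9 + Y/(-12) = -9 + Y*(-1/12) = -9 - Y/12)
(m(-10) + 30)*L = ((-9 - 1/12*(-10)) + 30)*(-308) = ((-9 + ⅚) + 30)*(-308) = (-49/6 + 30)*(-308) = (131/6)*(-308) = -20174/3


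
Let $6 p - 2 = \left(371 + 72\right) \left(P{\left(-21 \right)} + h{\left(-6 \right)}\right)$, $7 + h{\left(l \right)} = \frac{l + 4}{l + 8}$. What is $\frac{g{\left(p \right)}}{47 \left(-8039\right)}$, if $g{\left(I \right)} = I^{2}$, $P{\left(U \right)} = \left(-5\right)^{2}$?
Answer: $- \frac{6305121}{1511332} \approx -4.1719$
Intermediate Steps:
$h{\left(l \right)} = -7 + \frac{4 + l}{8 + l}$ ($h{\left(l \right)} = -7 + \frac{l + 4}{l + 8} = -7 + \frac{4 + l}{8 + l}$)
$P{\left(U \right)} = 25$
$p = \frac{2511}{2}$ ($p = \frac{1}{3} + \frac{\left(371 + 72\right) \left(25 + \frac{2 \left(-26 - -18\right)}{8 - 6}\right)}{6} = \frac{1}{3} + \frac{443 \left(25 + \frac{2 \left(-26 + 18\right)}{2}\right)}{6} = \frac{1}{3} + \frac{443 \left(25 + 2 \cdot \frac{1}{2} \left(-8\right)\right)}{6} = \frac{1}{3} + \frac{443 \left(25 - 8\right)}{6} = \frac{1}{3} + \frac{443 \cdot 17}{6} = \frac{1}{3} + \frac{1}{6} \cdot 7531 = \frac{1}{3} + \frac{7531}{6} = \frac{2511}{2} \approx 1255.5$)
$\frac{g{\left(p \right)}}{47 \left(-8039\right)} = \frac{\left(\frac{2511}{2}\right)^{2}}{47 \left(-8039\right)} = \frac{6305121}{4 \left(-377833\right)} = \frac{6305121}{4} \left(- \frac{1}{377833}\right) = - \frac{6305121}{1511332}$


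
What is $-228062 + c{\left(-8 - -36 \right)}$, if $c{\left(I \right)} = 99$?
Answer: $-227963$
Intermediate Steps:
$-228062 + c{\left(-8 - -36 \right)} = -228062 + 99 = -227963$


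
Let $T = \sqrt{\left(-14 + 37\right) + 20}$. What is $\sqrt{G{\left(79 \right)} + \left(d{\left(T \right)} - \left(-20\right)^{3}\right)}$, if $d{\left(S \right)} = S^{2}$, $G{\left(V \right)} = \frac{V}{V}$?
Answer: $2 \sqrt{2011} \approx 89.688$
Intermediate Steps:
$G{\left(V \right)} = 1$
$T = \sqrt{43}$ ($T = \sqrt{23 + 20} = \sqrt{43} \approx 6.5574$)
$\sqrt{G{\left(79 \right)} + \left(d{\left(T \right)} - \left(-20\right)^{3}\right)} = \sqrt{1 + \left(\left(\sqrt{43}\right)^{2} - \left(-20\right)^{3}\right)} = \sqrt{1 + \left(43 - -8000\right)} = \sqrt{1 + \left(43 + 8000\right)} = \sqrt{1 + 8043} = \sqrt{8044} = 2 \sqrt{2011}$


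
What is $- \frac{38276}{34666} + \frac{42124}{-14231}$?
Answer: $- \frac{1002488170}{246665923} \approx -4.0642$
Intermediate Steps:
$- \frac{38276}{34666} + \frac{42124}{-14231} = \left(-38276\right) \frac{1}{34666} + 42124 \left(- \frac{1}{14231}\right) = - \frac{19138}{17333} - \frac{42124}{14231} = - \frac{1002488170}{246665923}$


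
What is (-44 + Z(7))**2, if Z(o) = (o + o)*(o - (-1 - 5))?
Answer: 19044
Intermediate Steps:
Z(o) = 2*o*(6 + o) (Z(o) = (2*o)*(o - 1*(-6)) = (2*o)*(o + 6) = (2*o)*(6 + o) = 2*o*(6 + o))
(-44 + Z(7))**2 = (-44 + 2*7*(6 + 7))**2 = (-44 + 2*7*13)**2 = (-44 + 182)**2 = 138**2 = 19044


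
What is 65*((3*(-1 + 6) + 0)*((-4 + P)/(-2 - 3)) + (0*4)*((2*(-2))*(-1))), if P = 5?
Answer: -195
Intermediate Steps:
65*((3*(-1 + 6) + 0)*((-4 + P)/(-2 - 3)) + (0*4)*((2*(-2))*(-1))) = 65*((3*(-1 + 6) + 0)*((-4 + 5)/(-2 - 3)) + (0*4)*((2*(-2))*(-1))) = 65*((3*5 + 0)*(1/(-5)) + 0*(-4*(-1))) = 65*((15 + 0)*(1*(-⅕)) + 0*4) = 65*(15*(-⅕) + 0) = 65*(-3 + 0) = 65*(-3) = -195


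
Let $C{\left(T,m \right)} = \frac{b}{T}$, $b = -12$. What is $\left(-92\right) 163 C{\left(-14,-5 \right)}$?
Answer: $- \frac{89976}{7} \approx -12854.0$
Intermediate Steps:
$C{\left(T,m \right)} = - \frac{12}{T}$
$\left(-92\right) 163 C{\left(-14,-5 \right)} = \left(-92\right) 163 \left(- \frac{12}{-14}\right) = - 14996 \left(\left(-12\right) \left(- \frac{1}{14}\right)\right) = \left(-14996\right) \frac{6}{7} = - \frac{89976}{7}$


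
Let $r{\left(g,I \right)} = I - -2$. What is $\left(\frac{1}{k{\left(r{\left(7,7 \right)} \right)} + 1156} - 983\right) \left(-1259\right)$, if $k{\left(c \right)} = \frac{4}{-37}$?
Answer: $\frac{52929501913}{42768} \approx 1.2376 \cdot 10^{6}$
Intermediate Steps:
$r{\left(g,I \right)} = 2 + I$ ($r{\left(g,I \right)} = I + 2 = 2 + I$)
$k{\left(c \right)} = - \frac{4}{37}$ ($k{\left(c \right)} = 4 \left(- \frac{1}{37}\right) = - \frac{4}{37}$)
$\left(\frac{1}{k{\left(r{\left(7,7 \right)} \right)} + 1156} - 983\right) \left(-1259\right) = \left(\frac{1}{- \frac{4}{37} + 1156} - 983\right) \left(-1259\right) = \left(\frac{1}{\frac{42768}{37}} - 983\right) \left(-1259\right) = \left(\frac{37}{42768} - 983\right) \left(-1259\right) = \left(- \frac{42040907}{42768}\right) \left(-1259\right) = \frac{52929501913}{42768}$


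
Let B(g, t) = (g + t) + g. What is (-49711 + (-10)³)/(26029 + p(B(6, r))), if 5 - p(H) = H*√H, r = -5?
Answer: -1320210174/677768813 - 354977*√7/677768813 ≈ -1.9493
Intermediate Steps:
B(g, t) = t + 2*g
p(H) = 5 - H^(3/2) (p(H) = 5 - H*√H = 5 - H^(3/2))
(-49711 + (-10)³)/(26029 + p(B(6, r))) = (-49711 + (-10)³)/(26029 + (5 - (-5 + 2*6)^(3/2))) = (-49711 - 1000)/(26029 + (5 - (-5 + 12)^(3/2))) = -50711/(26029 + (5 - 7^(3/2))) = -50711/(26029 + (5 - 7*√7)) = -50711/(26034 - 7*√7)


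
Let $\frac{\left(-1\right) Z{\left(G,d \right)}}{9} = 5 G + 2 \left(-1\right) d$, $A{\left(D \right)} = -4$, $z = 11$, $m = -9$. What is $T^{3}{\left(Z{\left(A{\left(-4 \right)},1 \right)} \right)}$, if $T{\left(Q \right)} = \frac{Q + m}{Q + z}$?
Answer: $\frac{6751269}{9129329} \approx 0.73951$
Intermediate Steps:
$Z{\left(G,d \right)} = - 45 G + 18 d$ ($Z{\left(G,d \right)} = - 9 \left(5 G + 2 \left(-1\right) d\right) = - 9 \left(5 G - 2 d\right) = - 9 \left(- 2 d + 5 G\right) = - 45 G + 18 d$)
$T{\left(Q \right)} = \frac{-9 + Q}{11 + Q}$ ($T{\left(Q \right)} = \frac{Q - 9}{Q + 11} = \frac{-9 + Q}{11 + Q}$)
$T^{3}{\left(Z{\left(A{\left(-4 \right)},1 \right)} \right)} = \left(\frac{-9 + \left(\left(-45\right) \left(-4\right) + 18 \cdot 1\right)}{11 + \left(\left(-45\right) \left(-4\right) + 18 \cdot 1\right)}\right)^{3} = \left(\frac{-9 + \left(180 + 18\right)}{11 + \left(180 + 18\right)}\right)^{3} = \left(\frac{-9 + 198}{11 + 198}\right)^{3} = \left(\frac{1}{209} \cdot 189\right)^{3} = \left(\frac{189}{209}\right)^{3} = \frac{6751269}{9129329}$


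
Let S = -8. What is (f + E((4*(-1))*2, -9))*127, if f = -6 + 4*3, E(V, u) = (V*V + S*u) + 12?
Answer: 19558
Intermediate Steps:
E(V, u) = 12 + V**2 - 8*u (E(V, u) = (V*V - 8*u) + 12 = (V**2 - 8*u) + 12 = 12 + V**2 - 8*u)
f = 6 (f = -6 + 12 = 6)
(f + E((4*(-1))*2, -9))*127 = (6 + (12 + ((4*(-1))*2)**2 - 8*(-9)))*127 = (6 + (12 + (-4*2)**2 + 72))*127 = (6 + (12 + (-8)**2 + 72))*127 = (6 + (12 + 64 + 72))*127 = (6 + 148)*127 = 154*127 = 19558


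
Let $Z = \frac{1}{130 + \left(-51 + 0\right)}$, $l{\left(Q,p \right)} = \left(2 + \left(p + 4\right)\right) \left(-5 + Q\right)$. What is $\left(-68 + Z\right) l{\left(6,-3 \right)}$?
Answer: $- \frac{16113}{79} \approx -203.96$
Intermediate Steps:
$l{\left(Q,p \right)} = \left(-5 + Q\right) \left(6 + p\right)$ ($l{\left(Q,p \right)} = \left(2 + \left(4 + p\right)\right) \left(-5 + Q\right) = \left(6 + p\right) \left(-5 + Q\right) = \left(-5 + Q\right) \left(6 + p\right)$)
$Z = \frac{1}{79}$ ($Z = \frac{1}{130 - 51} = \frac{1}{79} \approx 0.012658$)
$\left(-68 + Z\right) l{\left(6,-3 \right)} = \left(-68 + \frac{1}{79}\right) \left(-30 - -15 + 6 \cdot 6 + 6 \left(-3\right)\right) = - \frac{5371 \left(-30 + 15 + 36 - 18\right)}{79} = \left(- \frac{5371}{79}\right) 3 = - \frac{16113}{79}$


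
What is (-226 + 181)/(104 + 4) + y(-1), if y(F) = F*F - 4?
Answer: -41/12 ≈ -3.4167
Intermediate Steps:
y(F) = -4 + F² (y(F) = F² - 4 = -4 + F²)
(-226 + 181)/(104 + 4) + y(-1) = (-226 + 181)/(104 + 4) + (-4 + (-1)²) = -45/108 + (-4 + 1) = -45*1/108 - 3 = -5/12 - 3 = -41/12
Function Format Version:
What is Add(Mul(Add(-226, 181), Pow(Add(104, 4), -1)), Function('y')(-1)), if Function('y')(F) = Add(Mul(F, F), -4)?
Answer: Rational(-41, 12) ≈ -3.4167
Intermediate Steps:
Function('y')(F) = Add(-4, Pow(F, 2)) (Function('y')(F) = Add(Pow(F, 2), -4) = Add(-4, Pow(F, 2)))
Add(Mul(Add(-226, 181), Pow(Add(104, 4), -1)), Function('y')(-1)) = Add(Mul(Add(-226, 181), Pow(Add(104, 4), -1)), Add(-4, Pow(-1, 2))) = Add(Mul(-45, Pow(108, -1)), Add(-4, 1)) = Add(Mul(-45, Rational(1, 108)), -3) = Add(Rational(-5, 12), -3) = Rational(-41, 12)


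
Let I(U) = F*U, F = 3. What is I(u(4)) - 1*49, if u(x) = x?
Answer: -37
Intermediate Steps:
I(U) = 3*U
I(u(4)) - 1*49 = 3*4 - 1*49 = 12 - 49 = -37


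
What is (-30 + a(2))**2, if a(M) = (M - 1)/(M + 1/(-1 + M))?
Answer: 7921/9 ≈ 880.11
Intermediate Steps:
a(M) = (-1 + M)/(M + 1/(-1 + M))
(-30 + a(2))**2 = (-30 + (-1 + 2)**2/(1 + 2**2 - 1*2))**2 = (-30 + 1**2/(1 + 4 - 2))**2 = (-30 + 1/3)**2 = (-89/3)**2 = 7921/9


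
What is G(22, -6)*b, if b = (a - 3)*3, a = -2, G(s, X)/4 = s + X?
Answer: -960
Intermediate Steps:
G(s, X) = 4*X + 4*s (G(s, X) = 4*(s + X) = 4*(X + s) = 4*X + 4*s)
b = -15 (b = (-2 - 3)*3 = -5*3 = -15)
G(22, -6)*b = (4*(-6) + 4*22)*(-15) = (-24 + 88)*(-15) = 64*(-15) = -960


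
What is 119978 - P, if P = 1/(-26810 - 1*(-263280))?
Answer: 28371197659/236470 ≈ 1.1998e+5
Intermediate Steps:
P = 1/236470 (P = 1/(-26810 + 263280) = 1/236470 ≈ 4.2289e-6)
119978 - P = 119978 - 1*1/236470 = 119978 - 1/236470 = 28371197659/236470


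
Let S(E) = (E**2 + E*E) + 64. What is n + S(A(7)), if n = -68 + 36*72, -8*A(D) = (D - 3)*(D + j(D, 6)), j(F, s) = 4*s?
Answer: 6137/2 ≈ 3068.5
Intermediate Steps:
A(D) = -(-3 + D)*(24 + D)/8 (A(D) = -(D - 3)*(D + 4*6)/8 = -(-3 + D)*(D + 24)/8 = -(-3 + D)*(24 + D)/8)
S(E) = 64 + 2*E**2 (S(E) = (E**2 + E**2) + 64 = 2*E**2 + 64 = 64 + 2*E**2)
n = 2524 (n = -68 + 2592 = 2524)
n + S(A(7)) = 2524 + (64 + 2*(9 - 21/8*7 - 1/8*7**2)**2) = 2524 + (64 + 2*(9 - 147/8 - 1/8*49)**2) = 2524 + (64 + 2*(9 - 147/8 - 49/8)**2) = 2524 + (64 + 2*(-31/2)**2) = 2524 + (64 + 2*(961/4)) = 2524 + (64 + 961/2) = 2524 + 1089/2 = 6137/2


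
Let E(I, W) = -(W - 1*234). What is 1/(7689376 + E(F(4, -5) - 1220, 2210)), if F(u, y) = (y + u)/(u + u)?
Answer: 1/7687400 ≈ 1.3008e-7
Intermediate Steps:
F(u, y) = (u + y)/(2*u) (F(u, y) = (u + y)/((2*u)) = (u + y)*(1/(2*u)) = (u + y)/(2*u))
E(I, W) = 234 - W (E(I, W) = -(W - 234) = -(-234 + W) = 234 - W)
1/(7689376 + E(F(4, -5) - 1220, 2210)) = 1/(7689376 + (234 - 1*2210)) = 1/(7689376 + (234 - 2210)) = 1/(7689376 - 1976) = 1/7687400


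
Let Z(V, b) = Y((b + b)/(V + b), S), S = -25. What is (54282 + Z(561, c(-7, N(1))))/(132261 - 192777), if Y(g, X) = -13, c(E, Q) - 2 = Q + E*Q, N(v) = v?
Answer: -54269/60516 ≈ -0.89677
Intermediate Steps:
c(E, Q) = 2 + Q + E*Q (c(E, Q) = 2 + (Q + E*Q) = 2 + Q + E*Q)
Z(V, b) = -13
(54282 + Z(561, c(-7, N(1))))/(132261 - 192777) = (54282 - 13)/(132261 - 192777) = 54269/(-60516) = 54269*(-1/60516) = -54269/60516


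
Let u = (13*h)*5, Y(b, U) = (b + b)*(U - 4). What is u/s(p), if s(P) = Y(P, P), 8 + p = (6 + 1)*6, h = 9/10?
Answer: 39/1360 ≈ 0.028676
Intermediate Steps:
h = 9/10 (h = 9*(⅒) = 9/10 ≈ 0.90000)
p = 34 (p = -8 + (6 + 1)*6 = -8 + 7*6 = -8 + 42 = 34)
Y(b, U) = 2*b*(-4 + U) (Y(b, U) = (2*b)*(-4 + U) = 2*b*(-4 + U))
u = 117/2 (u = (13*(9/10))*5 = (117/10)*5 = 117/2 ≈ 58.500)
s(P) = 2*P*(-4 + P)
u/s(p) = 117/(2*((2*34*(-4 + 34)))) = 117/(2*((2*34*30))) = (117/2)/2040 = (117/2)*(1/2040) = 39/1360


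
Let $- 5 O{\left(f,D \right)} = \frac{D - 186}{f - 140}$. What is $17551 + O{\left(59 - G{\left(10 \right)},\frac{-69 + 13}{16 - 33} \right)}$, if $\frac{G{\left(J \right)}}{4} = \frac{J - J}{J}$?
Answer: $\frac{120835529}{6885} \approx 17551.0$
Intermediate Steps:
$G{\left(J \right)} = 0$ ($G{\left(J \right)} = 4 \frac{J - J}{J} = 4 \frac{0}{J} = 4 \cdot 0 = 0$)
$O{\left(f,D \right)} = - \frac{-186 + D}{5 \left(-140 + f\right)}$ ($O{\left(f,D \right)} = - \frac{\left(D - 186\right) \frac{1}{f - 140}}{5} = - \frac{\left(-186 + D\right) \frac{1}{-140 + f}}{5} = - \frac{\frac{1}{-140 + f} \left(-186 + D\right)}{5} = - \frac{-186 + D}{5 \left(-140 + f\right)}$)
$17551 + O{\left(59 - G{\left(10 \right)},\frac{-69 + 13}{16 - 33} \right)} = 17551 + \frac{186 - \frac{-69 + 13}{16 - 33}}{5 \left(-140 + \left(59 - 0\right)\right)} = 17551 + \frac{186 - - \frac{56}{-17}}{5 \left(-140 + \left(59 + 0\right)\right)} = 17551 + \frac{186 - \left(-56\right) \left(- \frac{1}{17}\right)}{5 \left(-140 + 59\right)} = 17551 + \frac{186 - \frac{56}{17}}{5 \left(-81\right)} = 17551 + \frac{1}{5} \left(- \frac{1}{81}\right) \left(186 - \frac{56}{17}\right) = 17551 + \frac{1}{5} \left(- \frac{1}{81}\right) \frac{3106}{17} = 17551 - \frac{3106}{6885} = \frac{120835529}{6885}$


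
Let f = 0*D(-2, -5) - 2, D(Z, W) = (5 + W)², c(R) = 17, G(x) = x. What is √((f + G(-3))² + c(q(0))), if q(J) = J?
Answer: √42 ≈ 6.4807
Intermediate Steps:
f = -2 (f = 0*(5 - 5)² - 2 = 0*0² - 2 = 0*0 - 2 = 0 - 2 = -2)
√((f + G(-3))² + c(q(0))) = √((-2 - 3)² + 17) = √((-5)² + 17) = √(25 + 17) = √42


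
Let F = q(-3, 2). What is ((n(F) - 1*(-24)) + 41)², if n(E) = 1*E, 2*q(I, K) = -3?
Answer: 16129/4 ≈ 4032.3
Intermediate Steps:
q(I, K) = -3/2 (q(I, K) = (½)*(-3) = -3/2)
F = -3/2 ≈ -1.5000
n(E) = E
((n(F) - 1*(-24)) + 41)² = ((-3/2 - 1*(-24)) + 41)² = ((-3/2 + 24) + 41)² = (45/2 + 41)² = (127/2)² = 16129/4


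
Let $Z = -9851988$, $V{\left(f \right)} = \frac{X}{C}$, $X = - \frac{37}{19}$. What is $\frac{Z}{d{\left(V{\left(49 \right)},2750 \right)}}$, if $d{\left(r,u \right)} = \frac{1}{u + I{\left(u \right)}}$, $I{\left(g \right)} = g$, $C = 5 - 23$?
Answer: $-54185934000$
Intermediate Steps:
$C = -18$
$X = - \frac{37}{19}$ ($X = \left(-37\right) \frac{1}{19} = - \frac{37}{19} \approx -1.9474$)
$V{\left(f \right)} = \frac{37}{342}$ ($V{\left(f \right)} = - \frac{37}{19 \left(-18\right)} = \left(- \frac{37}{19}\right) \left(- \frac{1}{18}\right) = \frac{37}{342}$)
$d{\left(r,u \right)} = \frac{1}{2 u}$ ($d{\left(r,u \right)} = \frac{1}{u + u} = \frac{1}{2 u}$)
$\frac{Z}{d{\left(V{\left(49 \right)},2750 \right)}} = - \frac{9851988}{\frac{1}{2} \cdot \frac{1}{2750}} = - 9851988 \frac{1}{\frac{1}{5500}} = \left(-9851988\right) 5500 = -54185934000$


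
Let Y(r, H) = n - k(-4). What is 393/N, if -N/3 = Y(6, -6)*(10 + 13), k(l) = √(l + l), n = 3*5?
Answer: -1965/5359 - 262*I*√2/5359 ≈ -0.36667 - 0.069141*I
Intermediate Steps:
n = 15
k(l) = √2*√l (k(l) = √(2*l) = √2*√l)
Y(r, H) = 15 - 2*I*√2 (Y(r, H) = 15 - √2*√(-4) = 15 - √2*2*I = 15 - 2*I*√2)
N = -1035 + 138*I*√2 (N = -3*(15 - 2*I*√2)*(10 + 13) = -3*(15 - 2*I*√2)*23 = -3*(345 - 46*I*√2) = -1035 + 138*I*√2 ≈ -1035.0 + 195.16*I)
393/N = 393/(-1035 + 138*I*√2)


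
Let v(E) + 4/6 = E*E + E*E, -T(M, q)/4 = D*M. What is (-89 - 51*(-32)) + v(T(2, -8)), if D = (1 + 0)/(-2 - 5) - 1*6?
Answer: 936739/147 ≈ 6372.4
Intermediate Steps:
D = -43/7 (D = 1/(-7) - 6 = 1*(-⅐) - 6 = -⅐ - 6 = -43/7 ≈ -6.1429)
T(M, q) = 172*M/7 (T(M, q) = -(-172)*M/7 = 172*M/7)
v(E) = -⅔ + 2*E² (v(E) = -⅔ + (E*E + E*E) = -⅔ + (E² + E²) = -⅔ + 2*E²)
(-89 - 51*(-32)) + v(T(2, -8)) = (-89 - 51*(-32)) + (-⅔ + 2*((172/7)*2)²) = (-89 + 1632) + (-⅔ + 2*(344/7)²) = 1543 + (-⅔ + 2*(118336/49)) = 1543 + (-⅔ + 236672/49) = 1543 + 709918/147 = 936739/147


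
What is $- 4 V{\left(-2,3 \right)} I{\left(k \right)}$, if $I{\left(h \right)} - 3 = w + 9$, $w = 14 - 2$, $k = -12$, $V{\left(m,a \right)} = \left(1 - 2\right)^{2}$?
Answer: $-96$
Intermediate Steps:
$V{\left(m,a \right)} = 1$ ($V{\left(m,a \right)} = \left(-1\right)^{2} = 1$)
$w = 12$ ($w = 14 - 2 = 12$)
$I{\left(h \right)} = 24$ ($I{\left(h \right)} = 3 + \left(12 + 9\right) = 3 + 21 = 24$)
$- 4 V{\left(-2,3 \right)} I{\left(k \right)} = \left(-4\right) 1 \cdot 24 = \left(-4\right) 24 = -96$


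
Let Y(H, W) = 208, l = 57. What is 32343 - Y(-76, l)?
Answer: 32135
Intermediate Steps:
32343 - Y(-76, l) = 32343 - 1*208 = 32343 - 208 = 32135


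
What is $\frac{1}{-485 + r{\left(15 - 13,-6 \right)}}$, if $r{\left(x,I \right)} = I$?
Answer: $- \frac{1}{491} \approx -0.0020367$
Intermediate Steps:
$\frac{1}{-485 + r{\left(15 - 13,-6 \right)}} = \frac{1}{-485 - 6} = \frac{1}{-491} = - \frac{1}{491}$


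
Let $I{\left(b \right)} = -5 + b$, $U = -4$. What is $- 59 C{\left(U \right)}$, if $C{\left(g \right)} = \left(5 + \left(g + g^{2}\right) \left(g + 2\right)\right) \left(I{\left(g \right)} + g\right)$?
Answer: $-14573$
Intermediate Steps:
$C{\left(g \right)} = \left(-5 + 2 g\right) \left(5 + \left(2 + g\right) \left(g + g^{2}\right)\right)$ ($C{\left(g \right)} = \left(5 + \left(g + g^{2}\right) \left(g + 2\right)\right) \left(\left(-5 + g\right) + g\right) = \left(5 + \left(g + g^{2}\right) \left(2 + g\right)\right) \left(-5 + 2 g\right) = \left(5 + \left(2 + g\right) \left(g + g^{2}\right)\right) \left(-5 + 2 g\right) = \left(-5 + 2 g\right) \left(5 + \left(2 + g\right) \left(g + g^{2}\right)\right)$)
$- 59 C{\left(U \right)} = - 59 \left(-25 + \left(-4\right)^{3} - 11 \left(-4\right)^{2} + 2 \left(-4\right)^{4}\right) = - 59 \left(-25 - 64 - 176 + 2 \cdot 256\right) = - 59 \left(-25 - 64 - 176 + 512\right) = \left(-59\right) 247 = -14573$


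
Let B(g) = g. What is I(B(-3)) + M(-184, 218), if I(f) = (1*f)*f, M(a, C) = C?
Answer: 227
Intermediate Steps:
I(f) = f² (I(f) = f*f = f²)
I(B(-3)) + M(-184, 218) = (-3)² + 218 = 9 + 218 = 227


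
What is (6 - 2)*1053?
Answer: 4212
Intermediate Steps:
(6 - 2)*1053 = 4*1053 = 4212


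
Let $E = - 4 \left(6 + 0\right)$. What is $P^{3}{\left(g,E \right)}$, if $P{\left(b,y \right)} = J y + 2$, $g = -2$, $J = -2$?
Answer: $125000$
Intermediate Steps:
$E = -24$ ($E = \left(-4\right) 6 = -24$)
$P{\left(b,y \right)} = 2 - 2 y$ ($P{\left(b,y \right)} = - 2 y + 2 = 2 - 2 y$)
$P^{3}{\left(g,E \right)} = \left(2 - -48\right)^{3} = \left(2 + 48\right)^{3} = 50^{3} = 125000$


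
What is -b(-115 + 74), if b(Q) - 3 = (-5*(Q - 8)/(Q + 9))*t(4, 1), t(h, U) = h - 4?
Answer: -3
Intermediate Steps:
t(h, U) = -4 + h
b(Q) = 3 (b(Q) = 3 + (-5*(Q - 8)/(Q + 9))*(-4 + 4) = 3 - 5*(-8 + Q)/(9 + Q)*0 = 3 + 0 = 3)
-b(-115 + 74) = -1*3 = -3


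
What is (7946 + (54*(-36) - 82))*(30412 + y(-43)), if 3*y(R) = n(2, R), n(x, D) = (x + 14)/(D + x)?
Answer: 22144707200/123 ≈ 1.8004e+8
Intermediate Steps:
n(x, D) = (14 + x)/(D + x)
y(R) = 16/(3*(2 + R)) (y(R) = ((14 + 2)/(R + 2))/3 = (16/(2 + R))/3 = 16/(3*(2 + R)))
(7946 + (54*(-36) - 82))*(30412 + y(-43)) = (7946 + (54*(-36) - 82))*(30412 + 16/(3*(2 - 43))) = (7946 + (-1944 - 82))*(30412 + (16/3)/(-41)) = (7946 - 2026)*(30412 + (16/3)*(-1/41)) = 5920*(30412 - 16/123) = 5920*(3740660/123) = 22144707200/123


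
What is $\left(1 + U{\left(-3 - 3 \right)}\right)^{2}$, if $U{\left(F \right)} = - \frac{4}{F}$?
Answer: $\frac{25}{9} \approx 2.7778$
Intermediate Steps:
$\left(1 + U{\left(-3 - 3 \right)}\right)^{2} = \left(1 - \frac{4}{-3 - 3}\right)^{2} = \left(1 - \frac{4}{-6}\right)^{2} = \left(1 - - \frac{2}{3}\right)^{2} = \left(1 + \frac{2}{3}\right)^{2} = \left(\frac{5}{3}\right)^{2} = \frac{25}{9}$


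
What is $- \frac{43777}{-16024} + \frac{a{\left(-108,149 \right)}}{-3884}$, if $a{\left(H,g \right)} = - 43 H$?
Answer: $\frac{23903603}{15559304} \approx 1.5363$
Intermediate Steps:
$- \frac{43777}{-16024} + \frac{a{\left(-108,149 \right)}}{-3884} = - \frac{43777}{-16024} + \frac{\left(-43\right) \left(-108\right)}{-3884} = \left(-43777\right) \left(- \frac{1}{16024}\right) + 4644 \left(- \frac{1}{3884}\right) = \frac{43777}{16024} - \frac{1161}{971} = \frac{23903603}{15559304}$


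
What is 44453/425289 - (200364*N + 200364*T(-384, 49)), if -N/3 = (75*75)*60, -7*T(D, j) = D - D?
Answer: 86277762760994453/425289 ≈ 2.0287e+11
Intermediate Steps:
T(D, j) = 0 (T(D, j) = -(D - D)/7 = -⅐*0 = 0)
N = -1012500 (N = -3*75*75*60 = -16875*60 = -3*337500 = -1012500)
44453/425289 - (200364*N + 200364*T(-384, 49)) = 44453/425289 - 200364/(1/(0 - 1012500)) = 44453*(1/425289) - 200364/(1/(-1012500)) = 44453/425289 - 200364/(-1/1012500) = 44453/425289 - 200364*(-1012500) = 44453/425289 + 202868550000 = 86277762760994453/425289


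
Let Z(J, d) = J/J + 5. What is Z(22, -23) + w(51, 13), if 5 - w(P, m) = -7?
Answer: 18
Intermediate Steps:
w(P, m) = 12 (w(P, m) = 5 - 1*(-7) = 5 + 7 = 12)
Z(J, d) = 6 (Z(J, d) = 1 + 5 = 6)
Z(22, -23) + w(51, 13) = 6 + 12 = 18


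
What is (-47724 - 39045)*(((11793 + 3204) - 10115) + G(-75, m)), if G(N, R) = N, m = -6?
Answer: -417098583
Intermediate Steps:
(-47724 - 39045)*(((11793 + 3204) - 10115) + G(-75, m)) = (-47724 - 39045)*(((11793 + 3204) - 10115) - 75) = -86769*((14997 - 10115) - 75) = -86769*(4882 - 75) = -86769*4807 = -417098583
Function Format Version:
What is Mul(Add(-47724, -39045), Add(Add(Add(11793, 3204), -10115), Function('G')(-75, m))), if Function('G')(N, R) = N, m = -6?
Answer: -417098583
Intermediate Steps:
Mul(Add(-47724, -39045), Add(Add(Add(11793, 3204), -10115), Function('G')(-75, m))) = Mul(Add(-47724, -39045), Add(Add(Add(11793, 3204), -10115), -75)) = Mul(-86769, Add(Add(14997, -10115), -75)) = Mul(-86769, Add(4882, -75)) = Mul(-86769, 4807) = -417098583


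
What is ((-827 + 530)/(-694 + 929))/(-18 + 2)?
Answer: 297/3760 ≈ 0.078989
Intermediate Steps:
((-827 + 530)/(-694 + 929))/(-18 + 2) = -297/235/(-16) = -297*1/235*(-1/16) = -297/235*(-1/16) = 297/3760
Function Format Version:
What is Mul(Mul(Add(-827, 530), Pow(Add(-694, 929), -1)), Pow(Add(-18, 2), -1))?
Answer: Rational(297, 3760) ≈ 0.078989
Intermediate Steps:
Mul(Mul(Add(-827, 530), Pow(Add(-694, 929), -1)), Pow(Add(-18, 2), -1)) = Mul(Mul(-297, Pow(235, -1)), Pow(-16, -1)) = Mul(Mul(-297, Rational(1, 235)), Rational(-1, 16)) = Mul(Rational(-297, 235), Rational(-1, 16)) = Rational(297, 3760)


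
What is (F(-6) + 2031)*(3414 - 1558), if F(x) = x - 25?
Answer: 3712000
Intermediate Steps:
F(x) = -25 + x
(F(-6) + 2031)*(3414 - 1558) = ((-25 - 6) + 2031)*(3414 - 1558) = (-31 + 2031)*1856 = 2000*1856 = 3712000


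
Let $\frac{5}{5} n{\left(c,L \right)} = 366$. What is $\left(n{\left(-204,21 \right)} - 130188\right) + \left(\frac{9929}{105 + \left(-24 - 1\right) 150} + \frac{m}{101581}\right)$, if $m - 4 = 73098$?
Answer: $- \frac{48068992222349}{370262745} \approx -1.2982 \cdot 10^{5}$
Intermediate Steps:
$n{\left(c,L \right)} = 366$
$m = 73102$ ($m = 4 + 73098 = 73102$)
$\left(n{\left(-204,21 \right)} - 130188\right) + \left(\frac{9929}{105 + \left(-24 - 1\right) 150} + \frac{m}{101581}\right) = \left(366 - 130188\right) + \left(\frac{9929}{105 + \left(-24 - 1\right) 150} + \frac{73102}{101581}\right) = -129822 + \left(\frac{9929}{105 + \left(-24 - 1\right) 150} + 73102 \cdot \frac{1}{101581}\right) = -129822 + \left(\frac{9929}{105 - 3750} + \frac{73102}{101581}\right) = -129822 + \left(\frac{9929}{-3645} + \frac{73102}{101581}\right) = -129822 + \left(9929 \left(- \frac{1}{3645}\right) + \frac{73102}{101581}\right) = -129822 + \left(- \frac{9929}{3645} + \frac{73102}{101581}\right) = -129822 - \frac{742140959}{370262745} = - \frac{48068992222349}{370262745}$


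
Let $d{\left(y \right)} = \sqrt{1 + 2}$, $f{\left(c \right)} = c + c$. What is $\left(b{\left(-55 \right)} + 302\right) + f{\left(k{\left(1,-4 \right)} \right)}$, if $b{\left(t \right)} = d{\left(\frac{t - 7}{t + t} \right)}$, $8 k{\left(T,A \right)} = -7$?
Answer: $\frac{1201}{4} + \sqrt{3} \approx 301.98$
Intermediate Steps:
$k{\left(T,A \right)} = - \frac{7}{8}$ ($k{\left(T,A \right)} = \frac{1}{8} \left(-7\right) = - \frac{7}{8}$)
$f{\left(c \right)} = 2 c$
$d{\left(y \right)} = \sqrt{3}$
$b{\left(t \right)} = \sqrt{3}$
$\left(b{\left(-55 \right)} + 302\right) + f{\left(k{\left(1,-4 \right)} \right)} = \left(\sqrt{3} + 302\right) + 2 \left(- \frac{7}{8}\right) = \left(302 + \sqrt{3}\right) - \frac{7}{4} = \frac{1201}{4} + \sqrt{3}$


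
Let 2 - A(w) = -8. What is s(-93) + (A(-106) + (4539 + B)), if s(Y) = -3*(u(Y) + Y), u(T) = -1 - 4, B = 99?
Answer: 4942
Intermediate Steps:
A(w) = 10 (A(w) = 2 - 1*(-8) = 2 + 8 = 10)
u(T) = -5
s(Y) = 15 - 3*Y (s(Y) = -3*(-5 + Y) = 15 - 3*Y)
s(-93) + (A(-106) + (4539 + B)) = (15 - 3*(-93)) + (10 + (4539 + 99)) = (15 + 279) + (10 + 4638) = 294 + 4648 = 4942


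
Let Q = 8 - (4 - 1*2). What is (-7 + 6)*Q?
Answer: -6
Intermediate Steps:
Q = 6 (Q = 8 - (4 - 2) = 8 - 1*2 = 8 - 2 = 6)
(-7 + 6)*Q = (-7 + 6)*6 = -1*6 = -6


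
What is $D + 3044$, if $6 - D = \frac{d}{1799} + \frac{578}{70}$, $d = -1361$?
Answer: $\frac{27367282}{8995} \approx 3042.5$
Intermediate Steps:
$D = - \frac{13498}{8995}$ ($D = 6 - \left(- \frac{1361}{1799} + \frac{578}{70}\right) = 6 - \left(\left(-1361\right) \frac{1}{1799} + 578 \cdot \frac{1}{70}\right) = 6 - \left(- \frac{1361}{1799} + \frac{289}{35}\right) = 6 - \frac{67468}{8995} = - \frac{13498}{8995} \approx -1.5006$)
$D + 3044 = - \frac{13498}{8995} + 3044 = \frac{27367282}{8995}$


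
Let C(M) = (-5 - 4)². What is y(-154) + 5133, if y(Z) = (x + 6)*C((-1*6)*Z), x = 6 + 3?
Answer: 6348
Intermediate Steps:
C(M) = 81 (C(M) = (-9)² = 81)
x = 9
y(Z) = 1215 (y(Z) = (9 + 6)*81 = 15*81 = 1215)
y(-154) + 5133 = 1215 + 5133 = 6348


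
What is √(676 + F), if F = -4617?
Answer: I*√3941 ≈ 62.777*I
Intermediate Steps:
√(676 + F) = √(676 - 4617) = √(-3941) = I*√3941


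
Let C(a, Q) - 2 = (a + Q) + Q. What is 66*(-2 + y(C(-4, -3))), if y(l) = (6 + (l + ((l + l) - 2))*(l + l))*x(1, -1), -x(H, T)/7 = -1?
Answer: 194832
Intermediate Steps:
x(H, T) = 7 (x(H, T) = -7*(-1) = 7)
C(a, Q) = 2 + a + 2*Q (C(a, Q) = 2 + ((a + Q) + Q) = 2 + ((Q + a) + Q) = 2 + (a + 2*Q) = 2 + a + 2*Q)
y(l) = 42 + 14*l*(-2 + 3*l) (y(l) = (6 + (l + ((l + l) - 2))*(l + l))*7 = (6 + (l + (2*l - 2))*(2*l))*7 = (6 + (l + (-2 + 2*l))*(2*l))*7 = (6 + (-2 + 3*l)*(2*l))*7 = (6 + 2*l*(-2 + 3*l))*7 = 42 + 14*l*(-2 + 3*l))
66*(-2 + y(C(-4, -3))) = 66*(-2 + (42 - 28*(2 - 4 + 2*(-3)) + 42*(2 - 4 + 2*(-3))²)) = 66*(-2 + (42 - 28*(2 - 4 - 6) + 42*(2 - 4 - 6)²)) = 66*(-2 + (42 - 28*(-8) + 42*(-8)²)) = 66*(-2 + (42 + 224 + 42*64)) = 66*(-2 + (42 + 224 + 2688)) = 66*(-2 + 2954) = 66*2952 = 194832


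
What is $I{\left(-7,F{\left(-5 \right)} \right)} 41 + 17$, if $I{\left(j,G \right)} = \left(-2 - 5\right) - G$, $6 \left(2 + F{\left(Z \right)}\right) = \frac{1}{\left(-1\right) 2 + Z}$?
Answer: $- \frac{7855}{42} \approx -187.02$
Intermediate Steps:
$F{\left(Z \right)} = -2 + \frac{1}{6 \left(-2 + Z\right)}$ ($F{\left(Z \right)} = -2 + \frac{1}{6 \left(\left(-1\right) 2 + Z\right)} = -2 + \frac{1}{6 \left(-2 + Z\right)}$)
$I{\left(j,G \right)} = -7 - G$ ($I{\left(j,G \right)} = \left(-2 - 5\right) - G = -7 - G$)
$I{\left(-7,F{\left(-5 \right)} \right)} 41 + 17 = \left(-7 - \frac{25 - -60}{6 \left(-2 - 5\right)}\right) 41 + 17 = \left(-7 - \frac{25 + 60}{6 \left(-7\right)}\right) 41 + 17 = \left(-7 - \frac{1}{6} \left(- \frac{1}{7}\right) 85\right) 41 + 17 = \left(-7 - - \frac{85}{42}\right) 41 + 17 = \left(-7 + \frac{85}{42}\right) 41 + 17 = \left(- \frac{209}{42}\right) 41 + 17 = - \frac{8569}{42} + 17 = - \frac{7855}{42}$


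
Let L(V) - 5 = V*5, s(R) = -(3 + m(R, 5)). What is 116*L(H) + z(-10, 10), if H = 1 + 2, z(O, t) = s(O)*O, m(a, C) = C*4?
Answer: 2550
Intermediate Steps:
m(a, C) = 4*C
s(R) = -23 (s(R) = -(3 + 4*5) = -(3 + 20) = -1*23 = -23)
z(O, t) = -23*O
H = 3
L(V) = 5 + 5*V (L(V) = 5 + V*5 = 5 + 5*V)
116*L(H) + z(-10, 10) = 116*(5 + 5*3) - 23*(-10) = 116*(5 + 15) + 230 = 116*20 + 230 = 2320 + 230 = 2550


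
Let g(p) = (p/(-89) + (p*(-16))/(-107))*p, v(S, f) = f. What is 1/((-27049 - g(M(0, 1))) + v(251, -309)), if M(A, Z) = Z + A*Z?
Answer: -9523/260531551 ≈ -3.6552e-5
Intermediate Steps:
g(p) = 1317*p²/9523 (g(p) = (p*(-1/89) - 16*p*(-1/107))*p = (-p/89 + 16*p/107)*p = (1317*p/9523)*p = 1317*p²/9523)
1/((-27049 - g(M(0, 1))) + v(251, -309)) = 1/((-27049 - 1317*(1*(1 + 0))²/9523) - 309) = 1/((-27049 - 1317*(1*1)²/9523) - 309) = 1/((-27049 - 1317*1²/9523) - 309) = 1/((-27049 - 1317/9523) - 309) = 1/(-257588944/9523 - 309) = 1/(-260531551/9523) = -9523/260531551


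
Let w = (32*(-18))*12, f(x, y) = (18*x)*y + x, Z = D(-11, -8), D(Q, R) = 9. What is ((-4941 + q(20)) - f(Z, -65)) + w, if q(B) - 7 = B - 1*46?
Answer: -1351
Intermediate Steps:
q(B) = -39 + B (q(B) = 7 + (B - 1*46) = 7 + (B - 46) = 7 + (-46 + B) = -39 + B)
Z = 9
f(x, y) = x + 18*x*y (f(x, y) = 18*x*y + x = x + 18*x*y)
w = -6912 (w = -576*12 = -6912)
((-4941 + q(20)) - f(Z, -65)) + w = ((-4941 + (-39 + 20)) - 9*(1 + 18*(-65))) - 6912 = ((-4941 - 19) - 9*(1 - 1170)) - 6912 = (-4960 - 9*(-1169)) - 6912 = (-4960 - 1*(-10521)) - 6912 = (-4960 + 10521) - 6912 = 5561 - 6912 = -1351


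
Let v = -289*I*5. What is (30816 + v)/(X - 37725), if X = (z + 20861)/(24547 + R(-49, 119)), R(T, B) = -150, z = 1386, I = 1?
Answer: -716564287/920354578 ≈ -0.77857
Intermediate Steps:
X = 22247/24397 (X = (1386 + 20861)/(24547 - 150) = 22247/24397 ≈ 0.91187)
v = -1445 (v = -289*5 = -1445)
(30816 + v)/(X - 37725) = (30816 - 1445)/(22247/24397 - 37725) = 29371/(-920354578/24397) = 29371*(-24397/920354578) = -716564287/920354578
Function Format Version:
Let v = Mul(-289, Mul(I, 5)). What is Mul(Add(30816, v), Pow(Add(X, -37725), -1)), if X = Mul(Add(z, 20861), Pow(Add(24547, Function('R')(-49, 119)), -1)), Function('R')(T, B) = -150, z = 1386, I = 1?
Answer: Rational(-716564287, 920354578) ≈ -0.77857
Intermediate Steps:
X = Rational(22247, 24397) (X = Mul(Add(1386, 20861), Pow(Add(24547, -150), -1)) = Mul(22247, Pow(24397, -1)) = Mul(22247, Rational(1, 24397)) = Rational(22247, 24397) ≈ 0.91187)
v = -1445 (v = Mul(-289, Mul(1, 5)) = Mul(-289, 5) = -1445)
Mul(Add(30816, v), Pow(Add(X, -37725), -1)) = Mul(Add(30816, -1445), Pow(Add(Rational(22247, 24397), -37725), -1)) = Mul(29371, Pow(Rational(-920354578, 24397), -1)) = Mul(29371, Rational(-24397, 920354578)) = Rational(-716564287, 920354578)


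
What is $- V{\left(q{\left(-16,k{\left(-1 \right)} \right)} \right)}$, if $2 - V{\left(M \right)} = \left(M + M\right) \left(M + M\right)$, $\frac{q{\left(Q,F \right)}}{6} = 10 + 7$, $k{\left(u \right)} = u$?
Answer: $41614$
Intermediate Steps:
$q{\left(Q,F \right)} = 102$ ($q{\left(Q,F \right)} = 6 \left(10 + 7\right) = 6 \cdot 17 = 102$)
$V{\left(M \right)} = 2 - 4 M^{2}$ ($V{\left(M \right)} = 2 - \left(M + M\right) \left(M + M\right) = 2 - 2 M 2 M = 2 - 4 M^{2}$)
$- V{\left(q{\left(-16,k{\left(-1 \right)} \right)} \right)} = - (2 - 4 \cdot 102^{2}) = - (2 - 41616) = \left(-1\right) \left(-41614\right) = 41614$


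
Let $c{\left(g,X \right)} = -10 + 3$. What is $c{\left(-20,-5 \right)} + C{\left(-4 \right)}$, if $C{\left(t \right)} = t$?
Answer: $-11$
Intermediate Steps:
$c{\left(g,X \right)} = -7$
$c{\left(-20,-5 \right)} + C{\left(-4 \right)} = -7 - 4 = -11$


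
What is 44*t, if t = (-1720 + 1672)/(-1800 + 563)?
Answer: 2112/1237 ≈ 1.7074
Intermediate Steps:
t = 48/1237 (t = -48/(-1237) = -48*(-1/1237) = 48/1237 ≈ 0.038804)
44*t = 44*(48/1237) = 2112/1237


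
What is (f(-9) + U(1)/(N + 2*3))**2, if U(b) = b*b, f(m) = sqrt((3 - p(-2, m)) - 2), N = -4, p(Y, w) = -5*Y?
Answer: -35/4 + 3*I ≈ -8.75 + 3.0*I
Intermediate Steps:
f(m) = 3*I (f(m) = sqrt((3 - (-5)*(-2)) - 2) = sqrt((3 - 1*10) - 2) = sqrt((3 - 10) - 2) = sqrt(-7 - 2) = sqrt(-9) = 3*I)
U(b) = b**2
(f(-9) + U(1)/(N + 2*3))**2 = (3*I + 1**2/(-4 + 2*3))**2 = (3*I + 1/(-4 + 6))**2 = (3*I + 1/2)**2 = (1/2 + 3*I)**2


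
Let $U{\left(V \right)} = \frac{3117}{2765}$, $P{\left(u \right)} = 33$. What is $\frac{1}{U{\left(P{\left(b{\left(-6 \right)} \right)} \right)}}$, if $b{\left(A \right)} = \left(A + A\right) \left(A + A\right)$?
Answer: $\frac{2765}{3117} \approx 0.88707$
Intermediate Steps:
$b{\left(A \right)} = 4 A^{2}$ ($b{\left(A \right)} = 2 A 2 A = 4 A^{2}$)
$U{\left(V \right)} = \frac{3117}{2765}$ ($U{\left(V \right)} = 3117 \cdot \frac{1}{2765} = \frac{3117}{2765}$)
$\frac{1}{U{\left(P{\left(b{\left(-6 \right)} \right)} \right)}} = \frac{1}{\frac{3117}{2765}} = \frac{2765}{3117}$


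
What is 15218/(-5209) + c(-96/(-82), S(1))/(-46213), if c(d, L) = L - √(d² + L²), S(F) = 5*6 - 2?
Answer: -703415286/240723517 + 4*√82513/1894733 ≈ -2.9215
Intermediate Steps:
S(F) = 28 (S(F) = 30 - 2 = 28)
c(d, L) = L - √(L² + d²)
15218/(-5209) + c(-96/(-82), S(1))/(-46213) = 15218/(-5209) + (28 - √(28² + (-96/(-82))²))/(-46213) = 15218*(-1/5209) + (28 - √(784 + (-96*(-1/82))²))*(-1/46213) = -15218/5209 + (28 - √(784 + (48/41)²))*(-1/46213) = -15218/5209 + (28 - √(784 + 2304/1681))*(-1/46213) = -15218/5209 + (28 - √(1320208/1681))*(-1/46213) = -15218/5209 + (28 - 4*√82513/41)*(-1/46213) = -15218/5209 + (-28/46213 + 4*√82513/1894733) = -703415286/240723517 + 4*√82513/1894733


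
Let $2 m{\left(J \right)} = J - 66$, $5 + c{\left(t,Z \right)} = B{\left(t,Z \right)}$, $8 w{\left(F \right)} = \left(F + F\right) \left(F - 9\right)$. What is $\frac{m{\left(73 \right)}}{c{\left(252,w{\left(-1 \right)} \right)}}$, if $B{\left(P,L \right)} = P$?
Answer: $\frac{7}{494} \approx 0.01417$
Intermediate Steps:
$w{\left(F \right)} = \frac{F \left(-9 + F\right)}{4}$ ($w{\left(F \right)} = \frac{\left(F + F\right) \left(F - 9\right)}{8} = \frac{2 F \left(-9 + F\right)}{8} = \frac{F \left(-9 + F\right)}{4}$)
$c{\left(t,Z \right)} = -5 + t$
$m{\left(J \right)} = -33 + \frac{J}{2}$ ($m{\left(J \right)} = \frac{J - 66}{2} = \frac{-66 + J}{2} = -33 + \frac{J}{2}$)
$\frac{m{\left(73 \right)}}{c{\left(252,w{\left(-1 \right)} \right)}} = \frac{-33 + \frac{1}{2} \cdot 73}{-5 + 252} = \frac{-33 + \frac{73}{2}}{247} = \frac{7}{2} \cdot \frac{1}{247} = \frac{7}{494}$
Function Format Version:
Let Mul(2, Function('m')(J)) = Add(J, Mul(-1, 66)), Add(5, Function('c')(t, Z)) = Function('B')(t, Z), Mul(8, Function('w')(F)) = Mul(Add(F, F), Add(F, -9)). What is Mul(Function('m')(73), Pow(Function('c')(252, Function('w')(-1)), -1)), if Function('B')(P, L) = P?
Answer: Rational(7, 494) ≈ 0.014170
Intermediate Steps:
Function('w')(F) = Mul(Rational(1, 4), F, Add(-9, F)) (Function('w')(F) = Mul(Rational(1, 8), Mul(Add(F, F), Add(F, -9))) = Mul(Rational(1, 8), Mul(Mul(2, F), Add(-9, F))) = Mul(Rational(1, 8), Mul(2, F, Add(-9, F))) = Mul(Rational(1, 4), F, Add(-9, F)))
Function('c')(t, Z) = Add(-5, t)
Function('m')(J) = Add(-33, Mul(Rational(1, 2), J)) (Function('m')(J) = Mul(Rational(1, 2), Add(J, Mul(-1, 66))) = Mul(Rational(1, 2), Add(J, -66)) = Mul(Rational(1, 2), Add(-66, J)) = Add(-33, Mul(Rational(1, 2), J)))
Mul(Function('m')(73), Pow(Function('c')(252, Function('w')(-1)), -1)) = Mul(Add(-33, Mul(Rational(1, 2), 73)), Pow(Add(-5, 252), -1)) = Mul(Add(-33, Rational(73, 2)), Pow(247, -1)) = Mul(Rational(7, 2), Rational(1, 247)) = Rational(7, 494)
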